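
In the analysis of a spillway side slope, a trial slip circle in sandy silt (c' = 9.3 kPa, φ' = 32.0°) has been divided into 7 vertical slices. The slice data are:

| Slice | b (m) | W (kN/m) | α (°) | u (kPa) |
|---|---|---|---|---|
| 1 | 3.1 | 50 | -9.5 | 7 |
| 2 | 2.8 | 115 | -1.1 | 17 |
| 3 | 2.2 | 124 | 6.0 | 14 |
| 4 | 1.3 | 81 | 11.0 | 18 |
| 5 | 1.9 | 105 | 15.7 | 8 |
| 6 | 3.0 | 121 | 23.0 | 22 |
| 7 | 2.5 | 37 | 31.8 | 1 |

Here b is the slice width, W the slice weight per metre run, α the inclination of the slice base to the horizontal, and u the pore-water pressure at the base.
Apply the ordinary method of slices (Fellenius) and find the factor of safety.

Ordinary method of slices: FS = Σ[c'·Δl_i + (W_i cosα_i − u_i·Δl_i)·tanφ'] / Σ W_i sinα_i, with Δl_i = b_i / cosα_i.
Slice 1: Δl = 3.1/cos(-9.5°) = 3.143 m; N'_1 = 50·cos(-9.5°) − 7·3.143 = 27.3; c'Δl = 29.23; W sinα = -8.3
Slice 2: Δl = 2.8/cos(-1.1°) = 2.801 m; N'_2 = 115·cos(-1.1°) − 17·2.801 = 67.4; c'Δl = 26.04; W sinα = -2.2
Slice 3: Δl = 2.2/cos6.0° = 2.212 m; N'_3 = 124·cos6.0° − 14·2.212 = 92.4; c'Δl = 20.57; W sinα = 13.0
Slice 4: Δl = 1.3/cos11.0° = 1.324 m; N'_4 = 81·cos11.0° − 18·1.324 = 55.7; c'Δl = 12.32; W sinα = 15.5
Slice 5: Δl = 1.9/cos15.7° = 1.974 m; N'_5 = 105·cos15.7° − 8·1.974 = 85.3; c'Δl = 18.35; W sinα = 28.4
Slice 6: Δl = 3.0/cos23.0° = 3.259 m; N'_6 = 121·cos23.0° − 22·3.259 = 39.7; c'Δl = 30.31; W sinα = 47.3
Slice 7: Δl = 2.5/cos31.8° = 2.942 m; N'_7 = 37·cos31.8° − 1·2.942 = 28.5; c'Δl = 27.36; W sinα = 19.5
Σc'Δl = 164.2 kN/m; ΣN' = 396.2 kN/m; ΣW sinα = 113.1 kN/m
Resisting = 164.2 + 396.2·tan32.0° = 164.2 + 247.6 = 411.8 kN/m
FS = 411.8 / 113.1 = 3.639

FS = 3.64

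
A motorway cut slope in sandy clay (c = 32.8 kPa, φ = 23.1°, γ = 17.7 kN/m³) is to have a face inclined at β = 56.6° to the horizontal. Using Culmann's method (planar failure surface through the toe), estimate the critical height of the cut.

H_c = 34.27 m

Culmann's analysis gives the critical failure plane at α_cr = (β + φ)/2 = (56.6 + 23.1)/2 = 39.9°, and the critical height
H_c = (4c/γ) · sinβ cosφ / [1 − cos(β − φ)]
    = (4·32.8/17.7) · sin56.6°·cos23.1° / [1 − cos(33.5°)]
    = 7.412 · 0.8348·0.9198 / [1 − 0.8339]
    = 7.412 · 0.7679 / 0.1661
    = 34.27 m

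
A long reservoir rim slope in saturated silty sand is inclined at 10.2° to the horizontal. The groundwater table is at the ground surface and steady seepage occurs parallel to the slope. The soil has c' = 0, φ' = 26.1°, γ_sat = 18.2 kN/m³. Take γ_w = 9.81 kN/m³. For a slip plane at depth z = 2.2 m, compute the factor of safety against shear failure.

FS = 1.26

With seepage parallel to the slope and the water table at the surface, the effective normal stress on the slip plane uses the buoyant unit weight γ' = γ_sat − γ_w while the driving shear stress uses γ_sat:
FS = [c' + γ' z cos²β tanφ'] / [γ_sat z sinβ cosβ]
(For c' = 0 this reduces to FS = (γ'/γ_sat)·tanφ'/tanβ.)
γ' = 18.2 − 9.81 = 8.39 kN/m³
Numerator = 0.0 + 8.39·2.2·cos²10.2°·tan26.1° = 0.0 + 8.39·2.2·0.9686·0.4899 = 8.759 kPa
Denominator = 18.2·2.2·sin10.2°·cos10.2° = 18.2·2.2·0.1771·0.9842 = 6.978 kPa
FS = 8.759 / 6.978 = 1.255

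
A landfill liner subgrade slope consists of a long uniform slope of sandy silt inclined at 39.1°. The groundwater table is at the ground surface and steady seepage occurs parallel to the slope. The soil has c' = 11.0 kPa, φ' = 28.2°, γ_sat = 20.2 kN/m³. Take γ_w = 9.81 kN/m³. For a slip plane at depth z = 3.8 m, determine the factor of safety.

With seepage parallel to the slope and the water table at the surface, the effective normal stress on the slip plane uses the buoyant unit weight γ' = γ_sat − γ_w while the driving shear stress uses γ_sat:
FS = [c' + γ' z cos²β tanφ'] / [γ_sat z sinβ cosβ]
γ' = 20.2 − 9.81 = 10.39 kN/m³
Numerator = 11.0 + 10.39·3.8·cos²39.1°·tan28.2° = 11.0 + 10.39·3.8·0.6022·0.5362 = 23.750 kPa
Denominator = 20.2·3.8·sin39.1°·cos39.1° = 20.2·3.8·0.6307·0.7760 = 37.569 kPa
FS = 23.750 / 37.569 = 0.632

FS = 0.63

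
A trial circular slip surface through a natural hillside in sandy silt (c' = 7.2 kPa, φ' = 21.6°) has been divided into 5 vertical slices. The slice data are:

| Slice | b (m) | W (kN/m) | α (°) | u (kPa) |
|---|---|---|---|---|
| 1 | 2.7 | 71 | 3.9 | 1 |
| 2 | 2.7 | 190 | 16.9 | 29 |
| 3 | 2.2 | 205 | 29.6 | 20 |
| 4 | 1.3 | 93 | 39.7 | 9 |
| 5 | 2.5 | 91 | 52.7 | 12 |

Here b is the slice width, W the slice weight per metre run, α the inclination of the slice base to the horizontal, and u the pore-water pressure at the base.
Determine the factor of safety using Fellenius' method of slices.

Ordinary method of slices: FS = Σ[c'·Δl_i + (W_i cosα_i − u_i·Δl_i)·tanφ'] / Σ W_i sinα_i, with Δl_i = b_i / cosα_i.
Slice 1: Δl = 2.7/cos3.9° = 2.706 m; N'_1 = 71·cos3.9° − 1·2.706 = 68.1; c'Δl = 19.49; W sinα = 4.8
Slice 2: Δl = 2.7/cos16.9° = 2.822 m; N'_2 = 190·cos16.9° − 29·2.822 = 100.0; c'Δl = 20.32; W sinα = 55.2
Slice 3: Δl = 2.2/cos29.6° = 2.530 m; N'_3 = 205·cos29.6° − 20·2.530 = 127.6; c'Δl = 18.22; W sinα = 101.3
Slice 4: Δl = 1.3/cos39.7° = 1.690 m; N'_4 = 93·cos39.7° − 9·1.690 = 56.3; c'Δl = 12.17; W sinα = 59.4
Slice 5: Δl = 2.5/cos52.7° = 4.125 m; N'_5 = 91·cos52.7° − 12·4.125 = 5.6; c'Δl = 29.70; W sinα = 72.4
Σc'Δl = 99.9 kN/m; ΣN' = 357.7 kN/m; ΣW sinα = 293.1 kN/m
Resisting = 99.9 + 357.7·tan21.6° = 99.9 + 141.6 = 241.5 kN/m
FS = 241.5 / 293.1 = 0.824

FS = 0.82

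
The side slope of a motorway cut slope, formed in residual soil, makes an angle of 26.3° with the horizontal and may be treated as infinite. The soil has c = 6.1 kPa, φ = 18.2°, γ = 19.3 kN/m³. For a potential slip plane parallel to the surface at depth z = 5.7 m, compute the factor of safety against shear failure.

For an infinite slope with a slip plane parallel to the surface (no pore pressure): FS = [c + γz cos²β tanφ] / [γz sinβ cosβ].
γz = 19.3·5.7 = 110.01 kN/m²
Numerator = 6.1 + 110.01·cos²26.3°·tan18.2° = 6.1 + 110.01·0.8037·0.3288 = 35.169 kPa
Denominator = 110.01·sin26.3°·cos26.3° = 110.01·0.4431·0.8965 = 43.697 kPa
FS = 35.169 / 43.697 = 0.805

FS = 0.80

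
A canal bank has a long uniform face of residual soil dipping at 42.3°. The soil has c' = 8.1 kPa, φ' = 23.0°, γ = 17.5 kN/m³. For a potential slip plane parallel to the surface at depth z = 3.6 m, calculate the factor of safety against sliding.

For an infinite slope with a slip plane parallel to the surface (no pore pressure): FS = [c' + γz cos²β tanφ'] / [γz sinβ cosβ].
γz = 17.5·3.6 = 63.00 kN/m²
Numerator = 8.1 + 63.00·cos²42.3°·tan23.0° = 8.1 + 63.00·0.5471·0.4245 = 22.729 kPa
Denominator = 63.00·sin42.3°·cos42.3° = 63.00·0.6730·0.7396 = 31.360 kPa
FS = 22.729 / 31.360 = 0.725

FS = 0.72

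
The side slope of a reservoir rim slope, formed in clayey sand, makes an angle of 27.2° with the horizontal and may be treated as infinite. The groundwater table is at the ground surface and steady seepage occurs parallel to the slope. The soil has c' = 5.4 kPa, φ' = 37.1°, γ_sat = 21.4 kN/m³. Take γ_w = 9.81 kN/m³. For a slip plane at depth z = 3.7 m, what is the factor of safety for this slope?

FS = 0.96

With seepage parallel to the slope and the water table at the surface, the effective normal stress on the slip plane uses the buoyant unit weight γ' = γ_sat − γ_w while the driving shear stress uses γ_sat:
FS = [c' + γ' z cos²β tanφ'] / [γ_sat z sinβ cosβ]
γ' = 21.4 − 9.81 = 11.59 kN/m³
Numerator = 5.4 + 11.59·3.7·cos²27.2°·tan37.1° = 5.4 + 11.59·3.7·0.7911·0.7563 = 31.056 kPa
Denominator = 21.4·3.7·sin27.2°·cos27.2° = 21.4·3.7·0.4571·0.8894 = 32.191 kPa
FS = 31.056 / 32.191 = 0.965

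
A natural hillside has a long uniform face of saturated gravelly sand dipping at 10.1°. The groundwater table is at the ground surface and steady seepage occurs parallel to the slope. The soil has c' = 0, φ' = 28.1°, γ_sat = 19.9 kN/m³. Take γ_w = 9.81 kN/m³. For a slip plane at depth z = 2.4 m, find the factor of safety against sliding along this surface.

FS = 1.52

With seepage parallel to the slope and the water table at the surface, the effective normal stress on the slip plane uses the buoyant unit weight γ' = γ_sat − γ_w while the driving shear stress uses γ_sat:
FS = [c' + γ' z cos²β tanφ'] / [γ_sat z sinβ cosβ]
(For c' = 0 this reduces to FS = (γ'/γ_sat)·tanφ'/tanβ.)
γ' = 19.9 − 9.81 = 10.09 kN/m³
Numerator = 0.0 + 10.09·2.4·cos²10.1°·tan28.1° = 0.0 + 10.09·2.4·0.9692·0.5340 = 12.532 kPa
Denominator = 19.9·2.4·sin10.1°·cos10.1° = 19.9·2.4·0.1754·0.9845 = 8.246 kPa
FS = 12.532 / 8.246 = 1.520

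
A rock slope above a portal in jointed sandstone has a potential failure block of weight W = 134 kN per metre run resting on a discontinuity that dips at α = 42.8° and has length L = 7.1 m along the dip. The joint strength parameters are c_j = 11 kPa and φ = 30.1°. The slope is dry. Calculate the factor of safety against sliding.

FS = 1.48

Resolving the block weight along and normal to the plane and applying the Mohr–Coulomb strength on the joint:
N' = W cosα = 134·cos42.8° = 98.3 kN/m
Driving force T = W sinα = 134·sin42.8° = 91.0 kN/m
Resisting force R = c_j·L + N'·tanφ = 11·7.1 + 98.3·tan30.1° = 78.1 + 57.0 = 135.1 kN/m
FS = R / T = 135.1 / 91.0 = 1.484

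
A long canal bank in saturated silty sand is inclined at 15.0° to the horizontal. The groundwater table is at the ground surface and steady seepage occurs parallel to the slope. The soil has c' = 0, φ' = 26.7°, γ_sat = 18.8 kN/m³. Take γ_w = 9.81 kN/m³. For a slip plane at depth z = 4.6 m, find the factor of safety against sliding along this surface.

FS = 0.90

With seepage parallel to the slope and the water table at the surface, the effective normal stress on the slip plane uses the buoyant unit weight γ' = γ_sat − γ_w while the driving shear stress uses γ_sat:
FS = [c' + γ' z cos²β tanφ'] / [γ_sat z sinβ cosβ]
(For c' = 0 this reduces to FS = (γ'/γ_sat)·tanφ'/tanβ.)
γ' = 18.8 − 9.81 = 8.99 kN/m³
Numerator = 0.0 + 8.99·4.6·cos²15.0°·tan26.7° = 0.0 + 8.99·4.6·0.9330·0.5029 = 19.406 kPa
Denominator = 18.8·4.6·sin15.0°·cos15.0° = 18.8·4.6·0.2588·0.9659 = 21.620 kPa
FS = 19.406 / 21.620 = 0.898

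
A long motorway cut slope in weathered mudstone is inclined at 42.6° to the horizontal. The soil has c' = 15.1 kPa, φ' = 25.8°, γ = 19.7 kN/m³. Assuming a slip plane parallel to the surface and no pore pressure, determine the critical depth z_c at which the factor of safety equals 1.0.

z_c = 3.24 m

Setting FS = 1.00 in FS = [c' + γz cos²β tanφ'] / [γz sinβ cosβ] and solving for z:
z = c' / [γ cosβ (FS·sinβ − cosβ·tanφ')]
  = 15.1 / [19.7·cos42.6°·(1.00·sin42.6° − cos42.6°·tan25.8°)]
  = 15.1 / [19.7·0.7361·(1.00·0.6769 − 0.7361·0.4834)]
  = 15.1 / 4.6553 = 3.244 m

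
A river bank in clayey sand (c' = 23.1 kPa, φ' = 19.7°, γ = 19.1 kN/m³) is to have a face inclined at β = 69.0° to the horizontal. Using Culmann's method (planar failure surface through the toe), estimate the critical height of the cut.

Culmann's analysis gives the critical failure plane at α_cr = (β + φ')/2 = (69.0 + 19.7)/2 = 44.4°, and the critical height
H_c = (4c'/γ) · sinβ cosφ' / [1 − cos(β − φ')]
    = (4·23.1/19.1) · sin69.0°·cos19.7° / [1 − cos(49.3°)]
    = 4.838 · 0.9336·0.9415 / [1 − 0.6521]
    = 4.838 · 0.8789 / 0.3479
    = 12.22 m

H_c = 12.22 m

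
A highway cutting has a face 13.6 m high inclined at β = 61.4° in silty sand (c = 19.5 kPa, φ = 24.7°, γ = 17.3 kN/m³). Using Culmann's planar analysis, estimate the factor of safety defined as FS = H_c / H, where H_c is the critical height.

FS = 1.33

H_c = (4c/γ) · sinβ cosφ / [1 − cos(β − φ)]
    = (4·19.5/17.3) · sin61.4°·cos24.7° / [1 − cos36.7°]
    = 4.509 · 0.7977 / 0.1982 = 18.14 m
FS = H_c / H = 18.14 / 13.6 = 1.334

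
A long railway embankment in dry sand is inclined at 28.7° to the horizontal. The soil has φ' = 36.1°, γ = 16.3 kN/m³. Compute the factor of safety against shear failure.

For a dry cohesionless infinite slope the factor of safety is FS = tanφ' / tanβ.
FS = tan36.1° / tan28.7° = 0.7292 / 0.5475 = 1.332

FS = 1.33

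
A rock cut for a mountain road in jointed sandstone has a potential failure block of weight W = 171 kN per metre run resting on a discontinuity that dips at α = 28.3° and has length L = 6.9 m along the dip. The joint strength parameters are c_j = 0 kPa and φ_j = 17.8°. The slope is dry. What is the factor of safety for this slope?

Resolving the block weight along and normal to the plane and applying the Mohr–Coulomb strength on the joint:
N' = W cosα = 171·cos28.3° = 150.6 kN/m
Driving force T = W sinα = 171·sin28.3° = 81.1 kN/m
Resisting force R = c_j·L + N'·tanφ_j = 0·6.9 + 150.6·tan17.8° = 0.0 + 48.3 = 48.3 kN/m
FS = R / T = 48.3 / 81.1 = 0.596

FS = 0.60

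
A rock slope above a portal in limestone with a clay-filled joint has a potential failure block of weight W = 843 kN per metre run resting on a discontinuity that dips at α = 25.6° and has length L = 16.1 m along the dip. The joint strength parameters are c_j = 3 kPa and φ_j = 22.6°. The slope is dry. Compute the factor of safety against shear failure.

Resolving the block weight along and normal to the plane and applying the Mohr–Coulomb strength on the joint:
N' = W cosα = 843·cos25.6° = 760.2 kN/m
Driving force T = W sinα = 843·sin25.6° = 364.2 kN/m
Resisting force R = c_j·L + N'·tanφ_j = 3·16.1 + 760.2·tan22.6° = 48.3 + 316.5 = 364.8 kN/m
FS = R / T = 364.8 / 364.2 = 1.001

FS = 1.00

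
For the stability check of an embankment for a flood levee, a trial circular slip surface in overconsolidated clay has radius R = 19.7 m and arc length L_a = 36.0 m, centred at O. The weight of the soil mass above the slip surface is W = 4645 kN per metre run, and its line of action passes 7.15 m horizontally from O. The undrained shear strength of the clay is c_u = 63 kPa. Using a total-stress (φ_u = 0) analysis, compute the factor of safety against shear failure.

FS = 1.35

Taking moments about the centre O, the resisting moment is provided by the undrained shear strength acting along the arc:
M_R = c_u·L_a·R = 63·36.00·19.7 = 44679.6 kN·m/m
M_D = W·d = 4645·7.15 = 33211.8 kN·m/m
FS = M_R / M_D = 44679.6 / 33211.8 = 1.345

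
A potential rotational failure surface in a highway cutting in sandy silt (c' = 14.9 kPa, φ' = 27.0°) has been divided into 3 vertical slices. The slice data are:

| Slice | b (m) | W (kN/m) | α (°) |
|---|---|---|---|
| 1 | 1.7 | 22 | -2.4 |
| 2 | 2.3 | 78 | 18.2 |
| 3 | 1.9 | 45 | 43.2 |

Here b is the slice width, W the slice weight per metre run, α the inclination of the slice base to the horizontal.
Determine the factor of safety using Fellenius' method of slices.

Ordinary method of slices: FS = Σ[c'·Δl_i + (W_i cosα_i)·tanφ'] / Σ W_i sinα_i, with Δl_i = b_i / cosα_i.
Slice 1: Δl = 1.7/cos(-2.4°) = 1.701 m; N'_1 = 22·cos(-2.4°) = 22.0; c'Δl = 25.35; W sinα = -0.9
Slice 2: Δl = 2.3/cos18.2° = 2.421 m; N'_2 = 78·cos18.2° = 74.1; c'Δl = 36.07; W sinα = 24.4
Slice 3: Δl = 1.9/cos43.2° = 2.606 m; N'_3 = 45·cos43.2° = 32.8; c'Δl = 38.84; W sinα = 30.8
Σc'Δl = 100.3 kN/m; ΣN' = 128.9 kN/m; ΣW sinα = 54.2 kN/m
Resisting = 100.3 + 128.9·tan27.0° = 100.3 + 65.7 = 165.9 kN/m
FS = 165.9 / 54.2 = 3.059

FS = 3.06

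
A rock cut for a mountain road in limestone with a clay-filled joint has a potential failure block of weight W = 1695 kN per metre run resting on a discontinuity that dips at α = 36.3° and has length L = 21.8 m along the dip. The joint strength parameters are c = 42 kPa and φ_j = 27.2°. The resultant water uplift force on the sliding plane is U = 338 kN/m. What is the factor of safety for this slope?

FS = 1.44

Resolving the block weight along and normal to the plane and applying the Mohr–Coulomb strength on the joint:
N' = W cosα − U = 1695·cos36.3° − 338 = 1028.0 kN/m
Driving force T = W sinα = 1695·sin36.3° = 1003.5 kN/m
Resisting force R = c·L + N'·tanφ_j = 42·21.8 + 1028.0·tan27.2° = 915.6 + 528.3 = 1443.9 kN/m
FS = R / T = 1443.9 / 1003.5 = 1.439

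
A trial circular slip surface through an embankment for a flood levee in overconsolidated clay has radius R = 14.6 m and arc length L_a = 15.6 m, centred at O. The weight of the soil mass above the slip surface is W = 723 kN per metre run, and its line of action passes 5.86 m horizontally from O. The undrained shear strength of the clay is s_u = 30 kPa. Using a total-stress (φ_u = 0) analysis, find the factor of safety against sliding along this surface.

FS = 1.61

Taking moments about the centre O, the resisting moment is provided by the undrained shear strength acting along the arc:
M_R = s_u·L_a·R = 30·15.60·14.6 = 6832.8 kN·m/m
M_D = W·d = 723·5.86 = 4236.8 kN·m/m
FS = M_R / M_D = 6832.8 / 4236.8 = 1.613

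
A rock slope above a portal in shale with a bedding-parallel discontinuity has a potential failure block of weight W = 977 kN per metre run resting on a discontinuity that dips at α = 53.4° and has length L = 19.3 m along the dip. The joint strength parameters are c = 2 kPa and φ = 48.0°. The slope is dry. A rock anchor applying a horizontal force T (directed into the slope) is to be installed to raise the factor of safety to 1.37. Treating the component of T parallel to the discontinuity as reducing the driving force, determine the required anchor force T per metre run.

T = 228 kN/m

Resolving forces along and normal to the sliding plane, with the horizontal anchor force T adding T·sinα to the effective normal force and T·cosα acting up the plane against the driving force:
FS = [cL + (W cosα + T sinα) tanφ] / [W sinα − T cosα]
Without the anchor: N' = 582.5 kN/m, driving T_d = 784.4 kN/m, resisting R = 2·19.3 + 582.5·tan48.0° = 685.5 kN/m, FS = 0.87.
Setting FS = 1.37 and solving for T:
1.37·(784.4 − T cos53.4°) = 685.5 + T sin53.4°·tan48.0°
T·(sin53.4°·tan48.0° + 1.37·cos53.4°) = 1.37·784.4 − 685.5
T·(0.8028·1.1106 + 1.37·0.5962) = 1074.6 − 685.5 = 389.0
T·1.7084 = 389.0
T = 227.7 kN/m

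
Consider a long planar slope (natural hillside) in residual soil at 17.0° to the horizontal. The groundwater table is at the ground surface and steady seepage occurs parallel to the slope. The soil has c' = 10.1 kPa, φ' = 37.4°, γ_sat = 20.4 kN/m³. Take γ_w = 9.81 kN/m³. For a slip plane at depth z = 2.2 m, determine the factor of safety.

FS = 2.10

With seepage parallel to the slope and the water table at the surface, the effective normal stress on the slip plane uses the buoyant unit weight γ' = γ_sat − γ_w while the driving shear stress uses γ_sat:
FS = [c' + γ' z cos²β tanφ'] / [γ_sat z sinβ cosβ]
γ' = 20.4 − 9.81 = 10.59 kN/m³
Numerator = 10.1 + 10.59·2.2·cos²17.0°·tan37.4° = 10.1 + 10.59·2.2·0.9145·0.7646 = 26.390 kPa
Denominator = 20.4·2.2·sin17.0°·cos17.0° = 20.4·2.2·0.2924·0.9563 = 12.548 kPa
FS = 26.390 / 12.548 = 2.103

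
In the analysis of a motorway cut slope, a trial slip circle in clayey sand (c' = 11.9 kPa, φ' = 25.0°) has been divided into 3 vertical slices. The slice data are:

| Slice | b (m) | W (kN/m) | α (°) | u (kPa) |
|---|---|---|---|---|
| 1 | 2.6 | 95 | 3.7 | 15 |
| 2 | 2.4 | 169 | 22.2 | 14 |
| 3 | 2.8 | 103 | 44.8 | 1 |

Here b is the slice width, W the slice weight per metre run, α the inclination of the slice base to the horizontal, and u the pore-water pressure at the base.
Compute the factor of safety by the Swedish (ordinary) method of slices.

FS = 1.56

Ordinary method of slices: FS = Σ[c'·Δl_i + (W_i cosα_i − u_i·Δl_i)·tanφ'] / Σ W_i sinα_i, with Δl_i = b_i / cosα_i.
Slice 1: Δl = 2.6/cos3.7° = 2.605 m; N'_1 = 95·cos3.7° − 15·2.605 = 55.7; c'Δl = 31.00; W sinα = 6.1
Slice 2: Δl = 2.4/cos22.2° = 2.592 m; N'_2 = 169·cos22.2° − 14·2.592 = 120.2; c'Δl = 30.85; W sinα = 63.9
Slice 3: Δl = 2.8/cos44.8° = 3.946 m; N'_3 = 103·cos44.8° − 1·3.946 = 69.1; c'Δl = 46.96; W sinα = 72.6
Σc'Δl = 108.8 kN/m; ΣN' = 245.0 kN/m; ΣW sinα = 142.6 kN/m
Resisting = 108.8 + 245.0·tan25.0° = 108.8 + 114.3 = 223.1 kN/m
FS = 223.1 / 142.6 = 1.565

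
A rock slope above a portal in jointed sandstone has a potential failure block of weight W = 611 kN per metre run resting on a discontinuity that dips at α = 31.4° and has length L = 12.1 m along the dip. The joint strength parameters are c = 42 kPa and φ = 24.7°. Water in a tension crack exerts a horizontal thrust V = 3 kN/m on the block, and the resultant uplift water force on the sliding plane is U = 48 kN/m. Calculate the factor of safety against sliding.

Resolving the block weight along and normal to the plane and applying the Mohr–Coulomb strength on the joint:
N' = W cosα − U − V sinα = 611·cos31.4° − 48 − 3·sin31.4° = 472.0 kN/m
Driving force T = W sinα + V cosα = 611·sin31.4° + 3·cos31.4° = 320.9 kN/m
Resisting force R = c·L + N'·tanφ = 42·12.1 + 472.0·tan24.7° = 508.2 + 217.1 = 725.3 kN/m
FS = R / T = 725.3 / 320.9 = 2.260

FS = 2.26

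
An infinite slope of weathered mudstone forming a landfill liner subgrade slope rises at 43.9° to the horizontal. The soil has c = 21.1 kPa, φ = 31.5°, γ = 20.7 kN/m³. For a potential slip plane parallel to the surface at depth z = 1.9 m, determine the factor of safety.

For an infinite slope with a slip plane parallel to the surface (no pore pressure): FS = [c + γz cos²β tanφ] / [γz sinβ cosβ].
γz = 20.7·1.9 = 39.33 kN/m²
Numerator = 21.1 + 39.33·cos²43.9°·tan31.5° = 21.1 + 39.33·0.5192·0.6128 = 33.613 kPa
Denominator = 39.33·sin43.9°·cos43.9° = 39.33·0.6934·0.7206 = 19.651 kPa
FS = 33.613 / 19.651 = 1.711

FS = 1.71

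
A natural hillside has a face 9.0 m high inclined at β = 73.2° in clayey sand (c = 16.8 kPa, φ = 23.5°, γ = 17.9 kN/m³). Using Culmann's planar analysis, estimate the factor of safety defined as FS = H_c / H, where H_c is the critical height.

H_c = (4c/γ) · sinβ cosφ / [1 − cos(β − φ)]
    = (4·16.8/17.9) · sin73.2°·cos23.5° / [1 − cos49.7°]
    = 3.754 · 0.8779 / 0.3532 = 9.33 m
FS = H_c / H = 9.33 / 9.0 = 1.037

FS = 1.04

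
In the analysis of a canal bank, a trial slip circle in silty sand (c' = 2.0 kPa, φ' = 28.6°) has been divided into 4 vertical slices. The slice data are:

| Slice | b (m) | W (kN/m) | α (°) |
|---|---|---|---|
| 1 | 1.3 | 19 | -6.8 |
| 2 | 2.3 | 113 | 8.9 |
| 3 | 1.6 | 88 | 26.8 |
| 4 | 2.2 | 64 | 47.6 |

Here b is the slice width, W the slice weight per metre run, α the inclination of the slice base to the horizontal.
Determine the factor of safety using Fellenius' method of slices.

FS = 1.52

Ordinary method of slices: FS = Σ[c'·Δl_i + (W_i cosα_i)·tanφ'] / Σ W_i sinα_i, with Δl_i = b_i / cosα_i.
Slice 1: Δl = 1.3/cos(-6.8°) = 1.309 m; N'_1 = 19·cos(-6.8°) = 18.9; c'Δl = 2.62; W sinα = -2.2
Slice 2: Δl = 2.3/cos8.9° = 2.328 m; N'_2 = 113·cos8.9° = 111.6; c'Δl = 4.66; W sinα = 17.5
Slice 3: Δl = 1.6/cos26.8° = 1.793 m; N'_3 = 88·cos26.8° = 78.5; c'Δl = 3.59; W sinα = 39.7
Slice 4: Δl = 2.2/cos47.6° = 3.263 m; N'_4 = 64·cos47.6° = 43.2; c'Δl = 6.53; W sinα = 47.3
Σc'Δl = 17.4 kN/m; ΣN' = 252.2 kN/m; ΣW sinα = 102.2 kN/m
Resisting = 17.4 + 252.2·tan28.6° = 17.4 + 137.5 = 154.9 kN/m
FS = 154.9 / 102.2 = 1.516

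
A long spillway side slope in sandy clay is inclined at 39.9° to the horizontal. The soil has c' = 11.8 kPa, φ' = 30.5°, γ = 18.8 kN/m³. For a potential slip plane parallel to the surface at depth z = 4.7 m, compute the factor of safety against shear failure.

For an infinite slope with a slip plane parallel to the surface (no pore pressure): FS = [c' + γz cos²β tanφ'] / [γz sinβ cosβ].
γz = 18.8·4.7 = 88.36 kN/m²
Numerator = 11.8 + 88.36·cos²39.9°·tan30.5° = 11.8 + 88.36·0.5885·0.5890 = 42.432 kPa
Denominator = 88.36·sin39.9°·cos39.9° = 88.36·0.6414·0.7672 = 43.482 kPa
FS = 42.432 / 43.482 = 0.976

FS = 0.98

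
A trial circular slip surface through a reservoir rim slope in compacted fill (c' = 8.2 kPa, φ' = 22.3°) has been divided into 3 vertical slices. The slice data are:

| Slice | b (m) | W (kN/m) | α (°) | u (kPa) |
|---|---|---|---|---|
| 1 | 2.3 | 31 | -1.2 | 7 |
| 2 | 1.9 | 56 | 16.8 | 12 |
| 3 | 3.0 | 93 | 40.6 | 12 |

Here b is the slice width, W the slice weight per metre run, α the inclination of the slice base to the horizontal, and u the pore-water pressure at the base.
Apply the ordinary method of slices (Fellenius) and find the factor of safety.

FS = 1.25

Ordinary method of slices: FS = Σ[c'·Δl_i + (W_i cosα_i − u_i·Δl_i)·tanφ'] / Σ W_i sinα_i, with Δl_i = b_i / cosα_i.
Slice 1: Δl = 2.3/cos(-1.2°) = 2.301 m; N'_1 = 31·cos(-1.2°) − 7·2.301 = 14.9; c'Δl = 18.86; W sinα = -0.6
Slice 2: Δl = 1.9/cos16.8° = 1.985 m; N'_2 = 56·cos16.8° − 12·1.985 = 29.8; c'Δl = 16.27; W sinα = 16.2
Slice 3: Δl = 3.0/cos40.6° = 3.951 m; N'_3 = 93·cos40.6° − 12·3.951 = 23.2; c'Δl = 32.40; W sinα = 60.5
Σc'Δl = 67.5 kN/m; ΣN' = 67.9 kN/m; ΣW sinα = 76.1 kN/m
Resisting = 67.5 + 67.9·tan22.3° = 67.5 + 27.8 = 95.4 kN/m
FS = 95.4 / 76.1 = 1.254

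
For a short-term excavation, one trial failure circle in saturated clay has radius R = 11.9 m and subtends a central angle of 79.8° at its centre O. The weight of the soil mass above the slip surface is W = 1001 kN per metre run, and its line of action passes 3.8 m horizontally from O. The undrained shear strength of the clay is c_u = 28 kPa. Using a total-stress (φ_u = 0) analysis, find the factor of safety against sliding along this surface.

Taking moments about the centre O, the resisting moment is provided by the undrained shear strength acting along the arc:
Arc length L_a = R·θ = 11.9·(79.8°·π/180) = 11.9·1.3928 = 16.57 m
M_R = c_u·L_a·R = 28·16.57·11.9 = 5522.5 kN·m/m
M_D = W·d = 1001·3.8 = 3803.8 kN·m/m
FS = M_R / M_D = 5522.5 / 3803.8 = 1.452

FS = 1.45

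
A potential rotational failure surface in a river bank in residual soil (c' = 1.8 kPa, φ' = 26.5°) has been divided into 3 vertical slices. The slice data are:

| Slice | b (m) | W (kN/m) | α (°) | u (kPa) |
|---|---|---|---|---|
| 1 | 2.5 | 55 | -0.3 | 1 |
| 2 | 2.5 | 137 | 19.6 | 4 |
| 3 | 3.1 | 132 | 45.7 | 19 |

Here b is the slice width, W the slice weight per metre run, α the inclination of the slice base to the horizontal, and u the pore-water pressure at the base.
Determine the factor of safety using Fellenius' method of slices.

Ordinary method of slices: FS = Σ[c'·Δl_i + (W_i cosα_i − u_i·Δl_i)·tanφ'] / Σ W_i sinα_i, with Δl_i = b_i / cosα_i.
Slice 1: Δl = 2.5/cos(-0.3°) = 2.500 m; N'_1 = 55·cos(-0.3°) − 1·2.500 = 52.5; c'Δl = 4.50; W sinα = -0.3
Slice 2: Δl = 2.5/cos19.6° = 2.654 m; N'_2 = 137·cos19.6° − 4·2.654 = 118.4; c'Δl = 4.78; W sinα = 46.0
Slice 3: Δl = 3.1/cos45.7° = 4.439 m; N'_3 = 132·cos45.7° − 19·4.439 = 7.9; c'Δl = 7.99; W sinα = 94.5
Σc'Δl = 17.3 kN/m; ΣN' = 178.8 kN/m; ΣW sinα = 140.1 kN/m
Resisting = 17.3 + 178.8·tan26.5° = 17.3 + 89.1 = 106.4 kN/m
FS = 106.4 / 140.1 = 0.759

FS = 0.76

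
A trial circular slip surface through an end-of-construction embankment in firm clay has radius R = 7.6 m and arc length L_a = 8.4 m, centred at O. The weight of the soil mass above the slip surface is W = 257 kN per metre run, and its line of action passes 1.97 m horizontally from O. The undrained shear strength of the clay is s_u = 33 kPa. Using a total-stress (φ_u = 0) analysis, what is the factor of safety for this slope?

FS = 4.16

Taking moments about the centre O, the resisting moment is provided by the undrained shear strength acting along the arc:
M_R = s_u·L_a·R = 33·8.40·7.6 = 2106.7 kN·m/m
M_D = W·d = 257·1.97 = 506.3 kN·m/m
FS = M_R / M_D = 2106.7 / 506.3 = 4.161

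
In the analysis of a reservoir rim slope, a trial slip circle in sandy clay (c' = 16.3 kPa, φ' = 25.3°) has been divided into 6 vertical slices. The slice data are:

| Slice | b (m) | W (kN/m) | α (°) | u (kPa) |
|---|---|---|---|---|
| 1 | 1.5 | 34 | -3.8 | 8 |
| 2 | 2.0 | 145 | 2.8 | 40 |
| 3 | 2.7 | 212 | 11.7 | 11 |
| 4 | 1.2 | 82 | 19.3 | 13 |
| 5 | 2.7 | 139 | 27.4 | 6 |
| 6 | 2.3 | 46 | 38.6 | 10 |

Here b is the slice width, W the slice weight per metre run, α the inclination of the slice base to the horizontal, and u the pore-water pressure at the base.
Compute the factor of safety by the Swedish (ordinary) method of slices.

FS = 2.55

Ordinary method of slices: FS = Σ[c'·Δl_i + (W_i cosα_i − u_i·Δl_i)·tanφ'] / Σ W_i sinα_i, with Δl_i = b_i / cosα_i.
Slice 1: Δl = 1.5/cos(-3.8°) = 1.503 m; N'_1 = 34·cos(-3.8°) − 8·1.503 = 21.9; c'Δl = 24.50; W sinα = -2.3
Slice 2: Δl = 2.0/cos2.8° = 2.002 m; N'_2 = 145·cos2.8° − 40·2.002 = 64.7; c'Δl = 32.64; W sinα = 7.1
Slice 3: Δl = 2.7/cos11.7° = 2.757 m; N'_3 = 212·cos11.7° − 11·2.757 = 177.3; c'Δl = 44.94; W sinα = 43.0
Slice 4: Δl = 1.2/cos19.3° = 1.271 m; N'_4 = 82·cos19.3° − 13·1.271 = 60.9; c'Δl = 20.72; W sinα = 27.1
Slice 5: Δl = 2.7/cos27.4° = 3.041 m; N'_5 = 139·cos27.4° − 6·3.041 = 105.2; c'Δl = 49.57; W sinα = 64.0
Slice 6: Δl = 2.3/cos38.6° = 2.943 m; N'_6 = 46·cos38.6° − 10·2.943 = 6.5; c'Δl = 47.97; W sinα = 28.7
Σc'Δl = 220.4 kN/m; ΣN' = 436.4 kN/m; ΣW sinα = 167.6 kN/m
Resisting = 220.4 + 436.4·tan25.3° = 220.4 + 206.3 = 426.7 kN/m
FS = 426.7 / 167.6 = 2.546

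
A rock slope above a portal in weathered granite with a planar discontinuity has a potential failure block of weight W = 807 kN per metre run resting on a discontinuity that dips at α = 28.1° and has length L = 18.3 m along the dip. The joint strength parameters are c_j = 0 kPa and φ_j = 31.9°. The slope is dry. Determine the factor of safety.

FS = 1.17

Resolving the block weight along and normal to the plane and applying the Mohr–Coulomb strength on the joint:
N' = W cosα = 807·cos28.1° = 711.9 kN/m
Driving force T = W sinα = 807·sin28.1° = 380.1 kN/m
Resisting force R = c_j·L + N'·tanφ_j = 0·18.3 + 711.9·tan31.9° = 0.0 + 443.1 = 443.1 kN/m
FS = R / T = 443.1 / 380.1 = 1.166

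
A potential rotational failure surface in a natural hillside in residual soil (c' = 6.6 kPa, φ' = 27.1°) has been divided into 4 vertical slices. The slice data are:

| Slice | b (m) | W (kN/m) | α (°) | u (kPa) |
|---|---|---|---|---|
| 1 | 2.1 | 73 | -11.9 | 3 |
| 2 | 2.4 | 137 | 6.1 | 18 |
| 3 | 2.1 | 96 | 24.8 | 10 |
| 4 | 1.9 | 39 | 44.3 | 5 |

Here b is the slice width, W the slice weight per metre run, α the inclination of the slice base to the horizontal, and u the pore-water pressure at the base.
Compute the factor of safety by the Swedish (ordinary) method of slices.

Ordinary method of slices: FS = Σ[c'·Δl_i + (W_i cosα_i − u_i·Δl_i)·tanφ'] / Σ W_i sinα_i, with Δl_i = b_i / cosα_i.
Slice 1: Δl = 2.1/cos(-11.9°) = 2.146 m; N'_1 = 73·cos(-11.9°) − 3·2.146 = 65.0; c'Δl = 14.16; W sinα = -15.1
Slice 2: Δl = 2.4/cos6.1° = 2.414 m; N'_2 = 137·cos6.1° − 18·2.414 = 92.8; c'Δl = 15.93; W sinα = 14.6
Slice 3: Δl = 2.1/cos24.8° = 2.313 m; N'_3 = 96·cos24.8° − 10·2.313 = 64.0; c'Δl = 15.27; W sinα = 40.3
Slice 4: Δl = 1.9/cos44.3° = 2.655 m; N'_4 = 39·cos44.3° − 5·2.655 = 14.6; c'Δl = 17.52; W sinα = 27.2
Σc'Δl = 62.9 kN/m; ΣN' = 236.4 kN/m; ΣW sinα = 67.0 kN/m
Resisting = 62.9 + 236.4·tan27.1° = 62.9 + 121.0 = 183.9 kN/m
FS = 183.9 / 67.0 = 2.744

FS = 2.74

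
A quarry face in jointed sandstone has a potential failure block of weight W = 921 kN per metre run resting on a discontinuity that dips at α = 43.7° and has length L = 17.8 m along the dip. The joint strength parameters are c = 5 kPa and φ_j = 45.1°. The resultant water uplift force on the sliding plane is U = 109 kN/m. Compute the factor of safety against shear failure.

Resolving the block weight along and normal to the plane and applying the Mohr–Coulomb strength on the joint:
N' = W cosα − U = 921·cos43.7° − 109 = 556.9 kN/m
Driving force T = W sinα = 921·sin43.7° = 636.3 kN/m
Resisting force R = c·L + N'·tanφ_j = 5·17.8 + 556.9·tan45.1° = 89.0 + 558.8 = 647.8 kN/m
FS = R / T = 647.8 / 636.3 = 1.018

FS = 1.02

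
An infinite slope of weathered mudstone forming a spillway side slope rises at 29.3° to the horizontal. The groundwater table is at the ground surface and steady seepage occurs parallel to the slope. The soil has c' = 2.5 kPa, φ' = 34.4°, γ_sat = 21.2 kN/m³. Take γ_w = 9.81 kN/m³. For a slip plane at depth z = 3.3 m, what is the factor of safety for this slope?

FS = 0.74

With seepage parallel to the slope and the water table at the surface, the effective normal stress on the slip plane uses the buoyant unit weight γ' = γ_sat − γ_w while the driving shear stress uses γ_sat:
FS = [c' + γ' z cos²β tanφ'] / [γ_sat z sinβ cosβ]
γ' = 21.2 − 9.81 = 11.39 kN/m³
Numerator = 2.5 + 11.39·3.3·cos²29.3°·tan34.4° = 2.5 + 11.39·3.3·0.7605·0.6847 = 22.073 kPa
Denominator = 21.2·3.3·sin29.3°·cos29.3° = 21.2·3.3·0.4894·0.8721 = 29.857 kPa
FS = 22.073 / 29.857 = 0.739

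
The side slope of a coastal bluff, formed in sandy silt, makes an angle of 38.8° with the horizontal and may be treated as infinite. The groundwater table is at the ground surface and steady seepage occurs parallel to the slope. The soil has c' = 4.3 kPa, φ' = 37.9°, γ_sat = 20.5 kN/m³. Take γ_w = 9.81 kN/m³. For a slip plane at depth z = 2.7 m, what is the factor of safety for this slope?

With seepage parallel to the slope and the water table at the surface, the effective normal stress on the slip plane uses the buoyant unit weight γ' = γ_sat − γ_w while the driving shear stress uses γ_sat:
FS = [c' + γ' z cos²β tanφ'] / [γ_sat z sinβ cosβ]
γ' = 20.5 − 9.81 = 10.69 kN/m³
Numerator = 4.3 + 10.69·2.7·cos²38.8°·tan37.9° = 4.3 + 10.69·2.7·0.6074·0.7785 = 17.947 kPa
Denominator = 20.5·2.7·sin38.8°·cos38.8° = 20.5·2.7·0.6266·0.7793 = 27.029 kPa
FS = 17.947 / 27.029 = 0.664

FS = 0.66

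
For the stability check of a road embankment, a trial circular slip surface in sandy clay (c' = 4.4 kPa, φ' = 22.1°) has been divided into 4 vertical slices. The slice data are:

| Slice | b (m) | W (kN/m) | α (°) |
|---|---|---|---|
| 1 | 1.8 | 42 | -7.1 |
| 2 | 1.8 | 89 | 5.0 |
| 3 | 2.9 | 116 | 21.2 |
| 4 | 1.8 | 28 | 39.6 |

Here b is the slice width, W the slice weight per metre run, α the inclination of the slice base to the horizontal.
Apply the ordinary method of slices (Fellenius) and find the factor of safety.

FS = 2.33

Ordinary method of slices: FS = Σ[c'·Δl_i + (W_i cosα_i)·tanφ'] / Σ W_i sinα_i, with Δl_i = b_i / cosα_i.
Slice 1: Δl = 1.8/cos(-7.1°) = 1.814 m; N'_1 = 42·cos(-7.1°) = 41.7; c'Δl = 7.98; W sinα = -5.2
Slice 2: Δl = 1.8/cos5.0° = 1.807 m; N'_2 = 89·cos5.0° = 88.7; c'Δl = 7.95; W sinα = 7.8
Slice 3: Δl = 2.9/cos21.2° = 3.111 m; N'_3 = 116·cos21.2° = 108.1; c'Δl = 13.69; W sinα = 41.9
Slice 4: Δl = 1.8/cos39.6° = 2.336 m; N'_4 = 28·cos39.6° = 21.6; c'Δl = 10.28; W sinα = 17.8
Σc'Δl = 39.9 kN/m; ΣN' = 260.1 kN/m; ΣW sinα = 62.4 kN/m
Resisting = 39.9 + 260.1·tan22.1° = 39.9 + 105.6 = 145.5 kN/m
FS = 145.5 / 62.4 = 2.333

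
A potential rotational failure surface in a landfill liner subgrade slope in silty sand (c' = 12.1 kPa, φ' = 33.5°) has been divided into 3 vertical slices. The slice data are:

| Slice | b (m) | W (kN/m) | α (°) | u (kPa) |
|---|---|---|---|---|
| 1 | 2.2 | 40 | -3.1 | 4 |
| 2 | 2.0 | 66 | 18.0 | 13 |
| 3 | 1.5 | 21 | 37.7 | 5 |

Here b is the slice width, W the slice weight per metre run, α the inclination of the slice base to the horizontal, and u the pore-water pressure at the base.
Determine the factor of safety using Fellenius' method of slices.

FS = 3.98

Ordinary method of slices: FS = Σ[c'·Δl_i + (W_i cosα_i − u_i·Δl_i)·tanφ'] / Σ W_i sinα_i, with Δl_i = b_i / cosα_i.
Slice 1: Δl = 2.2/cos(-3.1°) = 2.203 m; N'_1 = 40·cos(-3.1°) − 4·2.203 = 31.1; c'Δl = 26.66; W sinα = -2.2
Slice 2: Δl = 2.0/cos18.0° = 2.103 m; N'_2 = 66·cos18.0° − 13·2.103 = 35.4; c'Δl = 25.45; W sinα = 20.4
Slice 3: Δl = 1.5/cos37.7° = 1.896 m; N'_3 = 21·cos37.7° − 5·1.896 = 7.1; c'Δl = 22.94; W sinα = 12.8
Σc'Δl = 75.0 kN/m; ΣN' = 73.7 kN/m; ΣW sinα = 31.1 kN/m
Resisting = 75.0 + 73.7·tan33.5° = 75.0 + 48.8 = 123.8 kN/m
FS = 123.8 / 31.1 = 3.985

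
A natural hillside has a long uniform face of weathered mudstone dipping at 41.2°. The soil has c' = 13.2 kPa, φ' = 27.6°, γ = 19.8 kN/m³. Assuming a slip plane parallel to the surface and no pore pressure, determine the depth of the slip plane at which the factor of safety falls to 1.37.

Setting FS = 1.37 in FS = [c' + γz cos²β tanφ'] / [γz sinβ cosβ] and solving for z:
z = c' / [γ cosβ (FS·sinβ − cosβ·tanφ')]
  = 13.2 / [19.8·cos41.2°·(1.37·sin41.2° − cos41.2°·tan27.6°)]
  = 13.2 / [19.8·0.7524·(1.37·0.6587 − 0.7524·0.5228)]
  = 13.2 / 7.5838 = 1.741 m

z = 1.74 m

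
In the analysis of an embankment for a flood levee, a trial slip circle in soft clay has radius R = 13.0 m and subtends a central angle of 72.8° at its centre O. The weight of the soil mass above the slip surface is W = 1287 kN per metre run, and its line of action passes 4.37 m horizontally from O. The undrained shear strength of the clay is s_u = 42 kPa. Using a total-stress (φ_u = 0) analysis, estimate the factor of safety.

FS = 1.60

Taking moments about the centre O, the resisting moment is provided by the undrained shear strength acting along the arc:
Arc length L_a = R·θ = 13.0·(72.8°·π/180) = 13.0·1.2706 = 16.52 m
M_R = s_u·L_a·R = 42·16.52·13.0 = 9018.7 kN·m/m
M_D = W·d = 1287·4.37 = 5624.2 kN·m/m
FS = M_R / M_D = 9018.7 / 5624.2 = 1.604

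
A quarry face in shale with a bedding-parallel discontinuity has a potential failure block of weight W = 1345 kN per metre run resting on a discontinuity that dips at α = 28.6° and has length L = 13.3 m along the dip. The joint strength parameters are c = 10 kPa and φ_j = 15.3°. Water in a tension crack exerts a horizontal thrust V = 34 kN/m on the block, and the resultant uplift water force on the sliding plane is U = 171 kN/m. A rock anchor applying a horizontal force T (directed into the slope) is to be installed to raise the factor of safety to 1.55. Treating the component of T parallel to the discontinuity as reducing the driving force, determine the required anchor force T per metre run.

Resolving forces along and normal to the sliding plane, with the horizontal anchor force T adding T·sinα to the effective normal force and T·cosα acting up the plane against the driving force:
FS = [cL + (W cosα − U − V sinα + T sinα) tanφ_j] / [W sinα + V cosα − T cosα]
Without the anchor: N' = 993.6 kN/m, driving T_d = 673.7 kN/m, resisting R = 10·13.3 + 993.6·tan15.3° = 404.8 kN/m, FS = 0.60.
Setting FS = 1.55 and solving for T:
1.55·(673.7 − T cos28.6°) = 404.8 + T sin28.6°·tan15.3°
T·(sin28.6°·tan15.3° + 1.55·cos28.6°) = 1.55·673.7 − 404.8
T·(0.4787·0.2736 + 1.55·0.8780) = 1044.2 − 404.8 = 639.4
T·1.4918 = 639.4
T = 428.6 kN/m

T = 429 kN/m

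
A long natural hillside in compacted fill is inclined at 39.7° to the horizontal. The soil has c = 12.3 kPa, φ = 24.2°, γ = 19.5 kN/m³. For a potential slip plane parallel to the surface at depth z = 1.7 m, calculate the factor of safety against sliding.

For an infinite slope with a slip plane parallel to the surface (no pore pressure): FS = [c + γz cos²β tanφ] / [γz sinβ cosβ].
γz = 19.5·1.7 = 33.15 kN/m²
Numerator = 12.3 + 33.15·cos²39.7°·tan24.2° = 12.3 + 33.15·0.5920·0.4494 = 21.119 kPa
Denominator = 33.15·sin39.7°·cos39.7° = 33.15·0.6388·0.7694 = 16.292 kPa
FS = 21.119 / 16.292 = 1.296

FS = 1.30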